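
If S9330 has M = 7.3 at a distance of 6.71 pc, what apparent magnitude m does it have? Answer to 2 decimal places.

6.43

m = M + 5 log₁₀(d/10 pc) = 7.3 + 5 log₁₀(6.71/10)
  = 7.3 + 5 × -0.173 = 7.3 + -0.87 = 6.43.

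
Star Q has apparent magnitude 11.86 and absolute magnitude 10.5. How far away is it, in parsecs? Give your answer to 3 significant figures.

18.7 pc

m − M = 5 log₁₀(d/10 pc)
11.86 − (10.5) = 1.36 = 5 log₁₀(d/10)
d = 10 × 10^(1.36/5) = 10 × 10^0.272 = 18.71 pc.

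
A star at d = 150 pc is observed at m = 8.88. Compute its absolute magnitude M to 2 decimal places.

3.00

M = m − 5 log₁₀(d/10 pc) = 8.88 − 5 log₁₀(150/10)
  = 8.88 − 5 × 1.176 = 8.88 − 5.88 = 3.00.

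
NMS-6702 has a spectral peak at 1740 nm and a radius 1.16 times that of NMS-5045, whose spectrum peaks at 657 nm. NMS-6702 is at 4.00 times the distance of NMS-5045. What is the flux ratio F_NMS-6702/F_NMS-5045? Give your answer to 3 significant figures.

0.00171

Wien's law: T_NMS-6702/T_NMS-5045 = λ_NMS-5045/λ_NMS-6702 = 657/1740 = 0.3776.
L_NMS-6702/L_NMS-5045 = (R_NMS-6702/R_NMS-5045)²(T_NMS-6702/T_NMS-5045)⁴ = (1.16)²(0.3776)⁴ = 0.02735.
F_NMS-6702/F_NMS-5045 = (L_NMS-6702/L_NMS-5045)/(d_NMS-6702/d_NMS-5045)² = 0.02735/(4.00)² = 0.001709.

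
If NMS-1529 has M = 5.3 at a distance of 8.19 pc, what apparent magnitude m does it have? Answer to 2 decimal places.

4.87

m = M + 5 log₁₀(d/10 pc) = 5.3 + 5 log₁₀(8.19/10)
  = 5.3 + 5 × -0.087 = 5.3 + -0.43 = 4.87.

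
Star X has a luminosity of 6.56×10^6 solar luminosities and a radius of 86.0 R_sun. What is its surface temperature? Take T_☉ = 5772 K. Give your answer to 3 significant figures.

T/T_☉ = (L/L_☉)^(1/4) / (R/R_☉)^(1/2)
T = 5772 × (6.56×10^6)^(1/4) / √(86.0) = 5772 × 50.61 / 9.274 = 3.150×10^4 K.

3.15×10^4 K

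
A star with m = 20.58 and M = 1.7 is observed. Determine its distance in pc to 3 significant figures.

5.97×10^4 pc

m − M = 5 log₁₀(d/10 pc)
20.58 − (1.7) = 18.88 = 5 log₁₀(d/10)
d = 10 × 10^(18.88/5) = 10 × 10^3.776 = 5.970×10^4 pc.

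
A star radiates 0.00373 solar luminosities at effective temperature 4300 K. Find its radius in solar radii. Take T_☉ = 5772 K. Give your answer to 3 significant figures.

R/R_☉ = √(L/L_☉) / (T/T_☉)² = √(0.00373) / (0.7450)²
       = 0.06107 / 0.5550 = 0.1100.

0.110 solar radii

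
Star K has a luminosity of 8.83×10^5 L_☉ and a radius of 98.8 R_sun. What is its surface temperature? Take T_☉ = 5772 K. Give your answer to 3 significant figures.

T/T_☉ = (L/L_☉)^(1/4) / (R/R_☉)^(1/2)
T = 5772 × (8.83×10^5)^(1/4) / √(98.8) = 5772 × 30.65 / 9.940 = 1.780×10^4 K.

1.78×10^4 K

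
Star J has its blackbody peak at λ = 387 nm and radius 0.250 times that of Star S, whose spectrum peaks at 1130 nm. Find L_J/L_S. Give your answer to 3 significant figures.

Wien's law gives T ∝ 1/λ_max, so T_J/T_S = λ_S/λ_J = 1130/387 = 2.920.
Then L ∝ R²T⁴ gives L_J/L_S = (0.250)² × (2.920)⁴ = 0.06250 × 72.69 = 4.543.

4.54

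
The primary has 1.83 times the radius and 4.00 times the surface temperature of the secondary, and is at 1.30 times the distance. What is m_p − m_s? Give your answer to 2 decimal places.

L_p/L_s = (1.83)²(4.00)⁴ = 857.3.
F_p/F_s = (L_p/L_s)/(d_p/d_s)² = 857.3/1.690 = 507.3.
m_p − m_s = −2.5 log₁₀(507.3) = -6.76.

-6.76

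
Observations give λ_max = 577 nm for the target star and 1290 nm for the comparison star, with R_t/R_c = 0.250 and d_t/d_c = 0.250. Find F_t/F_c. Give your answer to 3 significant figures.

25.0

Wien's law: T_t/T_c = λ_c/λ_t = 1290/577 = 2.236.
L_t/L_c = (R_t/R_c)²(T_t/T_c)⁴ = (0.250)²(2.236)⁴ = 1.561.
F_t/F_c = (L_t/L_c)/(d_t/d_c)² = 1.561/(0.250)² = 24.98.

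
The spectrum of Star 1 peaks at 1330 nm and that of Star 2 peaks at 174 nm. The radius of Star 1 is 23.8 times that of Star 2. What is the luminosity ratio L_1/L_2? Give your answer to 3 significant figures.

Wien's law gives T ∝ 1/λ_max, so T_1/T_2 = λ_2/λ_1 = 174/1330 = 0.1308.
Then L ∝ R²T⁴ gives L_1/L_2 = (23.8)² × (0.1308)⁴ = 566.4 × 2.929×10^-4 = 0.1659.

0.166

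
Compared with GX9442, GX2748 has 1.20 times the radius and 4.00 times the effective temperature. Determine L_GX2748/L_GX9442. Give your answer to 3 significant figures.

369

From the Stefan–Boltzmann law, L ∝ R²T⁴, so
L_GX2748/L_GX9442 = (R_GX2748/R_GX9442)² (T_GX2748/T_GX9442)⁴ = (1.20)² × (4.00)⁴ = 1.440 × 256.0 = 368.6.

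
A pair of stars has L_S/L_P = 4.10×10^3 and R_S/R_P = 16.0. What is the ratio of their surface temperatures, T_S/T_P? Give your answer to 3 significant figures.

2.00

L ∝ R²T⁴ gives T ∝ (L/R²)^(1/4), so
T_S/T_P = (4.10×10^3 / 16.0²)^(1/4) = (16.02)^(1/4) = 2.000.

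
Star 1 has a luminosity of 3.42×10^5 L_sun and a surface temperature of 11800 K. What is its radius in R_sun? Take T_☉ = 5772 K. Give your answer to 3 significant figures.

140 R_sun

R/R_☉ = √(L/L_☉) / (T/T_☉)² = √(3.42×10^5) / (2.044)²
       = 584.8 / 4.179 = 139.9.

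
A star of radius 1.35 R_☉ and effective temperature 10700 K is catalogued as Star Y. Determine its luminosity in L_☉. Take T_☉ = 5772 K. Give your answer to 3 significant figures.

21.5 L_☉

L/L_☉ = (R/R_☉)² (T/T_☉)⁴ = (1.35)² × (10700/5772)⁴
       = 1.823 × (1.854)⁴ = 1.823 × 11.81 = 21.52.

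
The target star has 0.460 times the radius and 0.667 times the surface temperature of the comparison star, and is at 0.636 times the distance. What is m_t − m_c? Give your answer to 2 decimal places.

L_t/L_c = (0.460)²(0.667)⁴ = 0.04188.
F_t/F_c = (L_t/L_c)/(d_t/d_c)² = 0.04188/0.4045 = 0.1035.
m_t − m_c = −2.5 log₁₀(0.1035) = 2.46.

2.46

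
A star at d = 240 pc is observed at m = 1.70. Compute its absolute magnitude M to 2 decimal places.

M = m − 5 log₁₀(d/10 pc) = 1.70 − 5 log₁₀(240/10)
  = 1.70 − 5 × 1.380 = 1.70 − 6.90 = -5.20.

-5.20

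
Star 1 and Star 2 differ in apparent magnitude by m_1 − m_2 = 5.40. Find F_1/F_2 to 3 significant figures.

F_1/F_2 = 10^(−(m_1 − m_2)/2.5) = 10^(-5.40/2.5) = 10^-2.160 = 0.006918.

0.00692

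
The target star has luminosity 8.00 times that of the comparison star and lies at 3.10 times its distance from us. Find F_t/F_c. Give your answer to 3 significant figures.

F = L/(4πd²), so F_t/F_c = (L_t/L_c) / (d_t/d_c)²
= 8.00 / (3.10)² = 8.00 / 9.610 = 0.8325.

0.832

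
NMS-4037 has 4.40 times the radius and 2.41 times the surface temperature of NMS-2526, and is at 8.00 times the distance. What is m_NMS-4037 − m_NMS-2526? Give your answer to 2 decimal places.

-2.52

L_NMS-4037/L_NMS-2526 = (4.40)²(2.41)⁴ = 653.1.
F_NMS-4037/F_NMS-2526 = (L_NMS-4037/L_NMS-2526)/(d_NMS-4037/d_NMS-2526)² = 653.1/64.00 = 10.20.
m_NMS-4037 − m_NMS-2526 = −2.5 log₁₀(10.20) = -2.52.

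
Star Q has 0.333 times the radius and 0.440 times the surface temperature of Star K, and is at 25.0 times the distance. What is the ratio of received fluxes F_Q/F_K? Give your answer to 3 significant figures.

L_Q/L_K = (R_Q/R_K)²(T_Q/T_K)⁴ = (0.333)² × (0.440)⁴ = 0.004156.
F_Q/F_K = (L_Q/L_K)/(d_Q/d_K)² = 0.004156 / (25.0)² = 6.650×10^-6.

6.65×10^-6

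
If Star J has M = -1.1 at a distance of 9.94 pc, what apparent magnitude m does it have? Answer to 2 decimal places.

-1.11

m = M + 5 log₁₀(d/10 pc) = -1.1 + 5 log₁₀(9.94/10)
  = -1.1 + 5 × -0.003 = -1.1 + -0.01 = -1.11.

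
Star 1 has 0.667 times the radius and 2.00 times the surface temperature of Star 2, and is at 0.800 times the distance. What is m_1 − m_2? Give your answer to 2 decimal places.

-2.62

L_1/L_2 = (0.667)²(2.00)⁴ = 7.118.
F_1/F_2 = (L_1/L_2)/(d_1/d_2)² = 7.118/0.6400 = 11.12.
m_1 − m_2 = −2.5 log₁₀(11.12) = -2.62.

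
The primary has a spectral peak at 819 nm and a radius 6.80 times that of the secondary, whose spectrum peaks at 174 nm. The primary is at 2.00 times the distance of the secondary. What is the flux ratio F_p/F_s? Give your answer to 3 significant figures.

0.0236

Wien's law: T_p/T_s = λ_s/λ_p = 174/819 = 0.2125.
L_p/L_s = (R_p/R_s)²(T_p/T_s)⁴ = (6.80)²(0.2125)⁴ = 0.09421.
F_p/F_s = (L_p/L_s)/(d_p/d_s)² = 0.09421/(2.00)² = 0.02355.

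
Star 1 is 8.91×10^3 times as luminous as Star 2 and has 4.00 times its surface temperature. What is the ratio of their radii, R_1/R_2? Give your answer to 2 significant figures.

5.9

L ∝ R²T⁴ gives R ∝ √L / T², so
R_1/R_2 = √(8.91×10^3) / (4.00)² = 94.39 / 16.00 = 5.900.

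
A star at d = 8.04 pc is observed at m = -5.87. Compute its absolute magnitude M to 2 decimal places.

-5.40

M = m − 5 log₁₀(d/10 pc) = -5.87 − 5 log₁₀(8.04/10)
  = -5.87 − 5 × -0.095 = -5.87 − -0.47 = -5.40.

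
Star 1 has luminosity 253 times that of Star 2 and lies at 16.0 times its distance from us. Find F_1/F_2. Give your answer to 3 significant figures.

0.988

F = L/(4πd²), so F_1/F_2 = (L_1/L_2) / (d_1/d_2)²
= 253 / (16.0)² = 253 / 256.0 = 0.9883.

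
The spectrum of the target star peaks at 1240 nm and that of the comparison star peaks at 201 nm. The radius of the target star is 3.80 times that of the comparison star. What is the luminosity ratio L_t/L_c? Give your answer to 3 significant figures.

0.00997

Wien's law gives T ∝ 1/λ_max, so T_t/T_c = λ_c/λ_t = 201/1240 = 0.1621.
Then L ∝ R²T⁴ gives L_t/L_c = (3.80)² × (0.1621)⁴ = 14.44 × 6.904×10^-4 = 0.009969.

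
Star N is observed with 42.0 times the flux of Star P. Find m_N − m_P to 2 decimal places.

-4.06

m_N − m_P = −2.5 log₁₀(F_N/F_P) = −2.5 log₁₀(42.0) = −2.5 × (1.623) = -4.058.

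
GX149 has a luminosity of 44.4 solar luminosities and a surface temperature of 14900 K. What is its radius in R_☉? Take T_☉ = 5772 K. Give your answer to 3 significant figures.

1.00 R_☉

R/R_☉ = √(L/L_☉) / (T/T_☉)² = √(44.4) / (2.581)²
       = 6.663 / 6.664 = 0.9999.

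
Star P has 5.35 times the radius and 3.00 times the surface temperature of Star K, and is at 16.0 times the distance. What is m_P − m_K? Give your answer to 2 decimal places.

-2.39

L_P/L_K = (5.35)²(3.00)⁴ = 2318.
F_P/F_K = (L_P/L_K)/(d_P/d_K)² = 2318/256.0 = 9.056.
m_P − m_K = −2.5 log₁₀(9.056) = -2.39.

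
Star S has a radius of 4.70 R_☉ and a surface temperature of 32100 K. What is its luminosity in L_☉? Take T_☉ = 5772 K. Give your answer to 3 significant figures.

L/L_☉ = (R/R_☉)² (T/T_☉)⁴ = (4.70)² × (32100/5772)⁴
       = 22.09 × (5.561)⁴ = 22.09 × 956.6 = 2.113×10^4.

2.11×10^4 L_☉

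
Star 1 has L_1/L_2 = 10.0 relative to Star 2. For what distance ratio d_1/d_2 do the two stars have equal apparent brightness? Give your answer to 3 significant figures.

3.16

Equal flux requires L_1/d_1² = L_2/d_2², so d_1/d_2 = √(L_1/L_2)
= √(10.0) = 3.162.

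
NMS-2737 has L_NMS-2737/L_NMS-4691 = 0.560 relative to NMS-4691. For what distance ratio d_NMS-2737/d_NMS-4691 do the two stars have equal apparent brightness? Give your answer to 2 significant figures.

Equal flux requires L_NMS-2737/d_NMS-2737² = L_NMS-4691/d_NMS-4691², so d_NMS-2737/d_NMS-4691 = √(L_NMS-2737/L_NMS-4691)
= √(0.560) = 0.7483.

0.75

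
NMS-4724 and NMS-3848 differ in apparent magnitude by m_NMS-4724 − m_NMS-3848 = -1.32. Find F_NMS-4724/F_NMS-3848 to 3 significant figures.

3.37

F_NMS-4724/F_NMS-3848 = 10^(−(m_NMS-4724 − m_NMS-3848)/2.5) = 10^(1.32/2.5) = 10^0.528 = 3.373.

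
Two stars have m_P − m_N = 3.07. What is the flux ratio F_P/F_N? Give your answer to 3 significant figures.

F_P/F_N = 10^(−(m_P − m_N)/2.5) = 10^(-3.07/2.5) = 10^-1.228 = 0.05916.

0.0592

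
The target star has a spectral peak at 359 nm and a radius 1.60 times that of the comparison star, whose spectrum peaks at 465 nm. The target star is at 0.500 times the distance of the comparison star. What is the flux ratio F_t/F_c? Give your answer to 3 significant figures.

28.8

Wien's law: T_t/T_c = λ_c/λ_t = 465/359 = 1.295.
L_t/L_c = (R_t/R_c)²(T_t/T_c)⁴ = (1.60)²(1.295)⁴ = 7.206.
F_t/F_c = (L_t/L_c)/(d_t/d_c)² = 7.206/(0.500)² = 28.82.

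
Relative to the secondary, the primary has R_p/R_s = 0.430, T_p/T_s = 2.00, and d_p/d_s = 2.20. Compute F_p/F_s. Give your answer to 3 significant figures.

0.611

L_p/L_s = (R_p/R_s)²(T_p/T_s)⁴ = (0.430)² × (2.00)⁴ = 2.958.
F_p/F_s = (L_p/L_s)/(d_p/d_s)² = 2.958 / (2.20)² = 0.6112.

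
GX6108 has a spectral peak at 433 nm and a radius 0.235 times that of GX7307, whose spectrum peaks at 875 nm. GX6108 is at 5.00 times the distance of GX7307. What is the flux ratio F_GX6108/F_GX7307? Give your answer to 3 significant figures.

Wien's law: T_GX6108/T_GX7307 = λ_GX7307/λ_GX6108 = 875/433 = 2.021.
L_GX6108/L_GX7307 = (R_GX6108/R_GX7307)²(T_GX6108/T_GX7307)⁴ = (0.235)²(2.021)⁴ = 0.9209.
F_GX6108/F_GX7307 = (L_GX6108/L_GX7307)/(d_GX6108/d_GX7307)² = 0.9209/(5.00)² = 0.03684.

0.0368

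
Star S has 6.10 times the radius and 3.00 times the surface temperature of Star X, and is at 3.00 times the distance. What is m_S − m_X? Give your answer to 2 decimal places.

-6.31

L_S/L_X = (6.10)²(3.00)⁴ = 3014.
F_S/F_X = (L_S/L_X)/(d_S/d_X)² = 3014/9.000 = 334.9.
m_S − m_X = −2.5 log₁₀(334.9) = -6.31.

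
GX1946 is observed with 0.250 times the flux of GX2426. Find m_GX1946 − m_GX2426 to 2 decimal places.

m_GX1946 − m_GX2426 = −2.5 log₁₀(F_GX1946/F_GX2426) = −2.5 log₁₀(0.250) = −2.5 × (-0.602) = 1.505.

1.51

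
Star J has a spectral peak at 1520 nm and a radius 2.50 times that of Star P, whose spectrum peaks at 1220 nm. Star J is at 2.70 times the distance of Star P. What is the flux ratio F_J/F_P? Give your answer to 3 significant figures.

Wien's law: T_J/T_P = λ_P/λ_J = 1220/1520 = 0.8026.
L_J/L_P = (R_J/R_P)²(T_J/T_P)⁴ = (2.50)²(0.8026)⁴ = 2.594.
F_J/F_P = (L_J/L_P)/(d_J/d_P)² = 2.594/(2.70)² = 0.3558.

0.356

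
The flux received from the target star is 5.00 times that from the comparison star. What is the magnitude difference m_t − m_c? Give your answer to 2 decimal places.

-1.75

m_t − m_c = −2.5 log₁₀(F_t/F_c) = −2.5 log₁₀(5.00) = −2.5 × (0.699) = -1.747.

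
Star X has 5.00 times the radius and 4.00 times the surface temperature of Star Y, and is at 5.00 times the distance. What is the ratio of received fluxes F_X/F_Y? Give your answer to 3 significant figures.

256

L_X/L_Y = (R_X/R_Y)²(T_X/T_Y)⁴ = (5.00)² × (4.00)⁴ = 6400.
F_X/F_Y = (L_X/L_Y)/(d_X/d_Y)² = 6400 / (5.00)² = 256.0.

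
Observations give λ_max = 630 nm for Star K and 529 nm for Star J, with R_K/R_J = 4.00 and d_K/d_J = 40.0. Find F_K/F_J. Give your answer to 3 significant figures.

0.00497

Wien's law: T_K/T_J = λ_J/λ_K = 529/630 = 0.8397.
L_K/L_J = (R_K/R_J)²(T_K/T_J)⁴ = (4.00)²(0.8397)⁴ = 7.954.
F_K/F_J = (L_K/L_J)/(d_K/d_J)² = 7.954/(40.0)² = 0.004971.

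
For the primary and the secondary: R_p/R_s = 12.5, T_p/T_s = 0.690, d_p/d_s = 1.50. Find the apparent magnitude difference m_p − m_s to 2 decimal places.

L_p/L_s = (12.5)²(0.690)⁴ = 35.42.
F_p/F_s = (L_p/L_s)/(d_p/d_s)² = 35.42/2.250 = 15.74.
m_p − m_s = −2.5 log₁₀(15.74) = -2.99.

-2.99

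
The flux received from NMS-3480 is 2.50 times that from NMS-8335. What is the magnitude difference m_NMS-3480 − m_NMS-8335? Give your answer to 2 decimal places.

-0.99

m_NMS-3480 − m_NMS-8335 = −2.5 log₁₀(F_NMS-3480/F_NMS-8335) = −2.5 log₁₀(2.50) = −2.5 × (0.398) = -0.995.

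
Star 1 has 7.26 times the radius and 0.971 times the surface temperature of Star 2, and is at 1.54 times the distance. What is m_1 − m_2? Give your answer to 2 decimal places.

-3.24

L_1/L_2 = (7.26)²(0.971)⁴ = 46.85.
F_1/F_2 = (L_1/L_2)/(d_1/d_2)² = 46.85/2.372 = 19.76.
m_1 − m_2 = −2.5 log₁₀(19.76) = -3.24.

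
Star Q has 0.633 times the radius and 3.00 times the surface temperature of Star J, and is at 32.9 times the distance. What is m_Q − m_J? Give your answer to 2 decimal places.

3.81

L_Q/L_J = (0.633)²(3.00)⁴ = 32.46.
F_Q/F_J = (L_Q/L_J)/(d_Q/d_J)² = 32.46/1082 = 0.02998.
m_Q − m_J = −2.5 log₁₀(0.02998) = 3.81.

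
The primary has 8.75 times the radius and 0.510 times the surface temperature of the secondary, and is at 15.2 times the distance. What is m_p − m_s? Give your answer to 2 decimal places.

4.12

L_p/L_s = (8.75)²(0.510)⁴ = 5.180.
F_p/F_s = (L_p/L_s)/(d_p/d_s)² = 5.180/231.0 = 0.02242.
m_p − m_s = −2.5 log₁₀(0.02242) = 4.12.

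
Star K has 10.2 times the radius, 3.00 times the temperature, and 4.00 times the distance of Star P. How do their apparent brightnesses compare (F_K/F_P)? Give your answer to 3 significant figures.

L_K/L_P = (R_K/R_P)²(T_K/T_P)⁴ = (10.2)² × (3.00)⁴ = 8427.
F_K/F_P = (L_K/L_P)/(d_K/d_P)² = 8427 / (4.00)² = 526.7.

527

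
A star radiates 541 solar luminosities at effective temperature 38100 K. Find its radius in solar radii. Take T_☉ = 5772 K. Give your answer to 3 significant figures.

0.534 solar radii

R/R_☉ = √(L/L_☉) / (T/T_☉)² = √(541) / (6.601)²
       = 23.26 / 43.57 = 0.5338.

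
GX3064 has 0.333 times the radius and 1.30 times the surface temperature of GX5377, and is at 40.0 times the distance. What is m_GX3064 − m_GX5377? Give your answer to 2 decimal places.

L_GX3064/L_GX5377 = (0.333)²(1.30)⁴ = 0.3167.
F_GX3064/F_GX5377 = (L_GX3064/L_GX5377)/(d_GX3064/d_GX5377)² = 0.3167/1600 = 1.979×10^-4.
m_GX3064 − m_GX5377 = −2.5 log₁₀(1.979×10^-4) = 9.26.

9.26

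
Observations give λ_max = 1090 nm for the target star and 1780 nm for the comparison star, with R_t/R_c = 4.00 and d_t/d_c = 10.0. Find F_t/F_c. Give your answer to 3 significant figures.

1.14

Wien's law: T_t/T_c = λ_c/λ_t = 1780/1090 = 1.633.
L_t/L_c = (R_t/R_c)²(T_t/T_c)⁴ = (4.00)²(1.633)⁴ = 113.8.
F_t/F_c = (L_t/L_c)/(d_t/d_c)² = 113.8/(10.0)² = 1.138.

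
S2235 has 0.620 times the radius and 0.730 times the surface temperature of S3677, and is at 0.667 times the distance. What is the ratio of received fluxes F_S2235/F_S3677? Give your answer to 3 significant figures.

0.245

L_S2235/L_S3677 = (R_S2235/R_S3677)²(T_S2235/T_S3677)⁴ = (0.620)² × (0.730)⁴ = 0.1092.
F_S2235/F_S3677 = (L_S2235/L_S3677)/(d_S2235/d_S3677)² = 0.1092 / (0.667)² = 0.2454.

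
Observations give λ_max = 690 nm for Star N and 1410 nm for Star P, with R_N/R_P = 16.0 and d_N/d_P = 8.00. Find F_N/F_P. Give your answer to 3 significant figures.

Wien's law: T_N/T_P = λ_P/λ_N = 1410/690 = 2.043.
L_N/L_P = (R_N/R_P)²(T_N/T_P)⁴ = (16.0)²(2.043)⁴ = 4464.
F_N/F_P = (L_N/L_P)/(d_N/d_P)² = 4464/(8.00)² = 69.75.

69.7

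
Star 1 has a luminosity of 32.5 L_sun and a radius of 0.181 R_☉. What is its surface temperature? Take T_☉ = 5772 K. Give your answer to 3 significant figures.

3.24×10^4 K

T/T_☉ = (L/L_☉)^(1/4) / (R/R_☉)^(1/2)
T = 5772 × (32.5)^(1/4) / √(0.181) = 5772 × 2.388 / 0.4254 = 3.239×10^4 K.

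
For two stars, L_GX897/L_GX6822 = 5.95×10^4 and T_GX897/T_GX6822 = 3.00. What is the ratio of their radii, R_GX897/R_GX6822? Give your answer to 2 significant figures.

27

L ∝ R²T⁴ gives R ∝ √L / T², so
R_GX897/R_GX6822 = √(5.95×10^4) / (3.00)² = 243.9 / 9.000 = 27.10.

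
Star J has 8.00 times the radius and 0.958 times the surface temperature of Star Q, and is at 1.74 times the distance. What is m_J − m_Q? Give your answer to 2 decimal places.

L_J/L_Q = (8.00)²(0.958)⁴ = 53.91.
F_J/F_Q = (L_J/L_Q)/(d_J/d_Q)² = 53.91/3.028 = 17.81.
m_J − m_Q = −2.5 log₁₀(17.81) = -3.13.

-3.13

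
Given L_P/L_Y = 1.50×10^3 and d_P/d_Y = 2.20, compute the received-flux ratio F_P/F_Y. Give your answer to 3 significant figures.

310

F = L/(4πd²), so F_P/F_Y = (L_P/L_Y) / (d_P/d_Y)²
= 1.50×10^3 / (2.20)² = 1.50×10^3 / 4.840 = 309.9.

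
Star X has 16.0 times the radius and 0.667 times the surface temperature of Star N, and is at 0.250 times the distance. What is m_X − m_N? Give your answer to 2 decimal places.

-7.27

L_X/L_N = (16.0)²(0.667)⁴ = 50.67.
F_X/F_N = (L_X/L_N)/(d_X/d_N)² = 50.67/0.06250 = 810.7.
m_X − m_N = −2.5 log₁₀(810.7) = -7.27.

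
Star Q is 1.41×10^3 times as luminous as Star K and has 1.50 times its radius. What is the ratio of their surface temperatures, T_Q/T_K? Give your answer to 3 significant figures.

L ∝ R²T⁴ gives T ∝ (L/R²)^(1/4), so
T_Q/T_K = (1.41×10^3 / 1.50²)^(1/4) = (626.7)^(1/4) = 5.003.

5.00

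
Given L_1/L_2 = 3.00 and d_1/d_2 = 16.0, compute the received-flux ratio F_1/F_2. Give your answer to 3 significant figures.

0.0117

F = L/(4πd²), so F_1/F_2 = (L_1/L_2) / (d_1/d_2)²
= 3.00 / (16.0)² = 3.00 / 256.0 = 0.01172.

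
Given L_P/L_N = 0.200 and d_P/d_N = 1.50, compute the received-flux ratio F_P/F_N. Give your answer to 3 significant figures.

F = L/(4πd²), so F_P/F_N = (L_P/L_N) / (d_P/d_N)²
= 0.200 / (1.50)² = 0.200 / 2.250 = 0.08889.

0.0889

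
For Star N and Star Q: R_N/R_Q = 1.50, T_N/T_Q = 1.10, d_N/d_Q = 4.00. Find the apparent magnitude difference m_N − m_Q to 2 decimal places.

1.72

L_N/L_Q = (1.50)²(1.10)⁴ = 3.294.
F_N/F_Q = (L_N/L_Q)/(d_N/d_Q)² = 3.294/16.00 = 0.2059.
m_N − m_Q = −2.5 log₁₀(0.2059) = 1.72.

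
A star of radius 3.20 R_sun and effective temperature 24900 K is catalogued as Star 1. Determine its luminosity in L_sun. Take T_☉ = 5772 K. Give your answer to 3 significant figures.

3.55×10^3 L_sun

L/L_☉ = (R/R_☉)² (T/T_☉)⁴ = (3.20)² × (24900/5772)⁴
       = 10.24 × (4.314)⁴ = 10.24 × 346.3 = 3546.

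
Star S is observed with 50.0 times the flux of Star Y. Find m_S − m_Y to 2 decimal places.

-4.25

m_S − m_Y = −2.5 log₁₀(F_S/F_Y) = −2.5 log₁₀(50.0) = −2.5 × (1.699) = -4.247.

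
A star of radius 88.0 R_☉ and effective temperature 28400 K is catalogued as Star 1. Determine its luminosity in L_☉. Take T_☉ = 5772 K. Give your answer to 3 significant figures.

4.54×10^6 L_☉

L/L_☉ = (R/R_☉)² (T/T_☉)⁴ = (88.0)² × (28400/5772)⁴
       = 7744 × (4.920)⁴ = 7744 × 586.1 = 4.539×10^6.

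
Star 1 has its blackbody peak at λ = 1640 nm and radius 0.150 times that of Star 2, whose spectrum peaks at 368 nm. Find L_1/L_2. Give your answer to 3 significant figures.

5.70×10^-5

Wien's law gives T ∝ 1/λ_max, so T_1/T_2 = λ_2/λ_1 = 368/1640 = 0.2244.
Then L ∝ R²T⁴ gives L_1/L_2 = (0.150)² × (0.2244)⁴ = 0.02250 × 0.002535 = 5.704×10^-5.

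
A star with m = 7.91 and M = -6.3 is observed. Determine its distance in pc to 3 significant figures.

6.95×10^3 pc

m − M = 5 log₁₀(d/10 pc)
7.91 − (-6.3) = 14.21 = 5 log₁₀(d/10)
d = 10 × 10^(14.21/5) = 10 × 10^2.842 = 6950 pc.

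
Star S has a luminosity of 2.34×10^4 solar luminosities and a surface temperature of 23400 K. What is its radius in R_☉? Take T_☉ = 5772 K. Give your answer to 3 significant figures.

R/R_☉ = √(L/L_☉) / (T/T_☉)² = √(2.34×10^4) / (4.054)²
       = 153.0 / 16.44 = 9.307.

9.31 R_☉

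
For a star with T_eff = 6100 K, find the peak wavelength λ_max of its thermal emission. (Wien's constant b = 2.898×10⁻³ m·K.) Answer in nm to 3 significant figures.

475 nm

λ_max = b/T = 2.898×10⁻³ / 6100 = 4.75×10^-7 m = 475.1 nm.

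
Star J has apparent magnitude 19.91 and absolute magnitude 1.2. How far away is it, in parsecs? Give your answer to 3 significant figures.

5.52×10^4 pc

m − M = 5 log₁₀(d/10 pc)
19.91 − (1.2) = 18.71 = 5 log₁₀(d/10)
d = 10 × 10^(18.71/5) = 10 × 10^3.742 = 5.521×10^4 pc.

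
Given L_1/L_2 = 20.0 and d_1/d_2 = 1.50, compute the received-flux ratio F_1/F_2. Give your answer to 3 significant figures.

F = L/(4πd²), so F_1/F_2 = (L_1/L_2) / (d_1/d_2)²
= 20.0 / (1.50)² = 20.0 / 2.250 = 8.889.

8.89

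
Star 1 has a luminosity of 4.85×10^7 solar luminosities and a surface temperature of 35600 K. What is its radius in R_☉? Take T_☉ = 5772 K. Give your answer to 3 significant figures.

183 R_☉

R/R_☉ = √(L/L_☉) / (T/T_☉)² = √(4.85×10^7) / (6.168)²
       = 6964 / 38.04 = 183.1.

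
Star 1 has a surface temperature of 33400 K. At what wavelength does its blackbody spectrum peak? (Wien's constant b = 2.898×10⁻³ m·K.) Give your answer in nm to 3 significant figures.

λ_max = b/T = 2.898×10⁻³ / 33400 = 8.68×10^-8 m = 86.77 nm.

86.8 nm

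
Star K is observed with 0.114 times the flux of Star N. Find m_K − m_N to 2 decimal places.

m_K − m_N = −2.5 log₁₀(F_K/F_N) = −2.5 log₁₀(0.114) = −2.5 × (-0.943) = 2.358.

2.36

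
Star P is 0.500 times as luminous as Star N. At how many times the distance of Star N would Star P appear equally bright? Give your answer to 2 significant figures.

0.71

Equal flux requires L_P/d_P² = L_N/d_N², so d_P/d_N = √(L_P/L_N)
= √(0.500) = 0.7071.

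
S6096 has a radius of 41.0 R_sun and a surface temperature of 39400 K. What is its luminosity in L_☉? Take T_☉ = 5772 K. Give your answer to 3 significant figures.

3.65×10^6 L_☉

L/L_☉ = (R/R_☉)² (T/T_☉)⁴ = (41.0)² × (39400/5772)⁴
       = 1681 × (6.826)⁴ = 1681 × 2171 = 3.650×10^6.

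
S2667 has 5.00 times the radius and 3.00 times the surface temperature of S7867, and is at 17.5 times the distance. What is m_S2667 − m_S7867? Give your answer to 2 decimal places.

L_S2667/L_S7867 = (5.00)²(3.00)⁴ = 2025.
F_S2667/F_S7867 = (L_S2667/L_S7867)/(d_S2667/d_S7867)² = 2025/306.2 = 6.612.
m_S2667 − m_S7867 = −2.5 log₁₀(6.612) = -2.05.

-2.05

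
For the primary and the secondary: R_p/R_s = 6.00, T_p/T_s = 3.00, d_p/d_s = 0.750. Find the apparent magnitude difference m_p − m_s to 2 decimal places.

L_p/L_s = (6.00)²(3.00)⁴ = 2916.
F_p/F_s = (L_p/L_s)/(d_p/d_s)² = 2916/0.5625 = 5184.
m_p − m_s = −2.5 log₁₀(5184) = -9.29.

-9.29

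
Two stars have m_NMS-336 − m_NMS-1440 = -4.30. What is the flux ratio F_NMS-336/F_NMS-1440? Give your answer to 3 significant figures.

52.5

F_NMS-336/F_NMS-1440 = 10^(−(m_NMS-336 − m_NMS-1440)/2.5) = 10^(4.30/2.5) = 10^1.720 = 52.48.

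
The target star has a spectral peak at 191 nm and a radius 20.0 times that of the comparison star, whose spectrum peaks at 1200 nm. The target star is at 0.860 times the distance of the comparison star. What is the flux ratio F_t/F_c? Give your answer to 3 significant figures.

8.43×10^5

Wien's law: T_t/T_c = λ_c/λ_t = 1200/191 = 6.283.
L_t/L_c = (R_t/R_c)²(T_t/T_c)⁴ = (20.0)²(6.283)⁴ = 6.232×10^5.
F_t/F_c = (L_t/L_c)/(d_t/d_c)² = 6.232×10^5/(0.860)² = 8.427×10^5.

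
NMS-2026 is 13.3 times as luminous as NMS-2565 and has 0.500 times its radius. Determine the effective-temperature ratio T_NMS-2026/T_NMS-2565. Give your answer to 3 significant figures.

L ∝ R²T⁴ gives T ∝ (L/R²)^(1/4), so
T_NMS-2026/T_NMS-2565 = (13.3 / 0.500²)^(1/4) = (53.20)^(1/4) = 2.701.

2.70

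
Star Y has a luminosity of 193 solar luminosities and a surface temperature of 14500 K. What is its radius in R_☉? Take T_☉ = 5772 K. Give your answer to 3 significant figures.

R/R_☉ = √(L/L_☉) / (T/T_☉)² = √(193) / (2.512)²
       = 13.89 / 6.311 = 2.201.

2.20 R_☉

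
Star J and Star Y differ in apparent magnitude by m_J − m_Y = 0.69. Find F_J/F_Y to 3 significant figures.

0.530

F_J/F_Y = 10^(−(m_J − m_Y)/2.5) = 10^(-0.69/2.5) = 10^-0.276 = 0.5297.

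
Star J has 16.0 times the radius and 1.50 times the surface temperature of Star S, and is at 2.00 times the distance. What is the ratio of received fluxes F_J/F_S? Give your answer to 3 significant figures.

324

L_J/L_S = (R_J/R_S)²(T_J/T_S)⁴ = (16.0)² × (1.50)⁴ = 1296.
F_J/F_S = (L_J/L_S)/(d_J/d_S)² = 1296 / (2.00)² = 324.0.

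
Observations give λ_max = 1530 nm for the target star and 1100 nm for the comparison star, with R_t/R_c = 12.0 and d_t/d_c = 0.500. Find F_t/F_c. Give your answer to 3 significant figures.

Wien's law: T_t/T_c = λ_c/λ_t = 1100/1530 = 0.7190.
L_t/L_c = (R_t/R_c)²(T_t/T_c)⁴ = (12.0)²(0.7190)⁴ = 38.47.
F_t/F_c = (L_t/L_c)/(d_t/d_c)² = 38.47/(0.500)² = 153.9.

154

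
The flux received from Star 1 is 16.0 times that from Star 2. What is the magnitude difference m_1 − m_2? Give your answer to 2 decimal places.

m_1 − m_2 = −2.5 log₁₀(F_1/F_2) = −2.5 log₁₀(16.0) = −2.5 × (1.204) = -3.010.

-3.01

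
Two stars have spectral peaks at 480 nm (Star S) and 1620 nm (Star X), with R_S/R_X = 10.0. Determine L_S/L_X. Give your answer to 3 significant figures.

1.30×10^4

Wien's law gives T ∝ 1/λ_max, so T_S/T_X = λ_X/λ_S = 1620/480 = 3.375.
Then L ∝ R²T⁴ gives L_S/L_X = (10.0)² × (3.375)⁴ = 100.0 × 129.7 = 1.297×10^4.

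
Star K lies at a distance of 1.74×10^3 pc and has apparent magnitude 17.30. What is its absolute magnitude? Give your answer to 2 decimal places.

M = m − 5 log₁₀(d/10 pc) = 17.30 − 5 log₁₀(1.74×10^3/10)
  = 17.30 − 5 × 2.241 = 17.30 − 11.20 = 6.10.

6.10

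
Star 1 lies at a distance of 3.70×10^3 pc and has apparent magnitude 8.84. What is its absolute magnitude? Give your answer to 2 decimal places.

-4.00

M = m − 5 log₁₀(d/10 pc) = 8.84 − 5 log₁₀(3.70×10^3/10)
  = 8.84 − 5 × 2.568 = 8.84 − 12.84 = -4.00.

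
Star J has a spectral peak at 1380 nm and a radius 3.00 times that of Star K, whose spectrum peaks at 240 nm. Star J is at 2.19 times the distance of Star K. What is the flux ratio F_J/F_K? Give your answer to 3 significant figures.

Wien's law: T_J/T_K = λ_K/λ_J = 240/1380 = 0.1739.
L_J/L_K = (R_J/R_K)²(T_J/T_K)⁴ = (3.00)²(0.1739)⁴ = 0.008233.
F_J/F_K = (L_J/L_K)/(d_J/d_K)² = 0.008233/(2.19)² = 0.001717.

0.00172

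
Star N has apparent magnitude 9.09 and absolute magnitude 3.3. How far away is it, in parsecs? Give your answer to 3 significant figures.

144 pc

m − M = 5 log₁₀(d/10 pc)
9.09 − (3.3) = 5.79 = 5 log₁₀(d/10)
d = 10 × 10^(5.79/5) = 10 × 10^1.158 = 143.9 pc.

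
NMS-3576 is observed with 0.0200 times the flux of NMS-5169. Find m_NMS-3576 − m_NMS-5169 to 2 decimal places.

4.25

m_NMS-3576 − m_NMS-5169 = −2.5 log₁₀(F_NMS-3576/F_NMS-5169) = −2.5 log₁₀(0.0200) = −2.5 × (-1.699) = 4.247.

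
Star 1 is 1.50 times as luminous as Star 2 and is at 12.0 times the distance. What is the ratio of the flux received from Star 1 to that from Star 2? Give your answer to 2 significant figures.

0.010

F = L/(4πd²), so F_1/F_2 = (L_1/L_2) / (d_1/d_2)²
= 1.50 / (12.0)² = 1.50 / 144.0 = 0.01042.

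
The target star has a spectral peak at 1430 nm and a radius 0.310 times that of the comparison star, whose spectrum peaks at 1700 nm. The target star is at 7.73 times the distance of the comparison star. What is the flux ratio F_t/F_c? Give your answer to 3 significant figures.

Wien's law: T_t/T_c = λ_c/λ_t = 1700/1430 = 1.189.
L_t/L_c = (R_t/R_c)²(T_t/T_c)⁴ = (0.310)²(1.189)⁴ = 0.1919.
F_t/F_c = (L_t/L_c)/(d_t/d_c)² = 0.1919/(7.73)² = 0.003212.

0.00321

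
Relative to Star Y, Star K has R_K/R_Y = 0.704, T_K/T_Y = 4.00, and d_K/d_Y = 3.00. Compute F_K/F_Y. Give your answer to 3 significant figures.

L_K/L_Y = (R_K/R_Y)²(T_K/T_Y)⁴ = (0.704)² × (4.00)⁴ = 126.9.
F_K/F_Y = (L_K/L_Y)/(d_K/d_Y)² = 126.9 / (3.00)² = 14.10.

14.1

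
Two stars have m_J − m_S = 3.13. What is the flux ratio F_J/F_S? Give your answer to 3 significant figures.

F_J/F_S = 10^(−(m_J − m_S)/2.5) = 10^(-3.13/2.5) = 10^-1.252 = 0.05598.

0.0560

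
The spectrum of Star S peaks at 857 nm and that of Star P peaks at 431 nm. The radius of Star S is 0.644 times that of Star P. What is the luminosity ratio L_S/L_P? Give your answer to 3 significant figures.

0.0265

Wien's law gives T ∝ 1/λ_max, so T_S/T_P = λ_P/λ_S = 431/857 = 0.5029.
Then L ∝ R²T⁴ gives L_S/L_P = (0.644)² × (0.5029)⁴ = 0.4147 × 0.06397 = 0.02653.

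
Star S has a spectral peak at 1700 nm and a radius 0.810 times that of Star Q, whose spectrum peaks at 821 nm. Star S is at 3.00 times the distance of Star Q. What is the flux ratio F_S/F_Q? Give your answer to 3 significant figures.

Wien's law: T_S/T_Q = λ_Q/λ_S = 821/1700 = 0.4829.
L_S/L_Q = (R_S/R_Q)²(T_S/T_Q)⁴ = (0.810)²(0.4829)⁴ = 0.03569.
F_S/F_Q = (L_S/L_Q)/(d_S/d_Q)² = 0.03569/(3.00)² = 0.003966.

0.00397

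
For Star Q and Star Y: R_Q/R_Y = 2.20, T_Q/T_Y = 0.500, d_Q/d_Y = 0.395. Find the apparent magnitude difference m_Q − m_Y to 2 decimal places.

L_Q/L_Y = (2.20)²(0.500)⁴ = 0.3025.
F_Q/F_Y = (L_Q/L_Y)/(d_Q/d_Y)² = 0.3025/0.1560 = 1.939.
m_Q − m_Y = −2.5 log₁₀(1.939) = -0.72.

-0.72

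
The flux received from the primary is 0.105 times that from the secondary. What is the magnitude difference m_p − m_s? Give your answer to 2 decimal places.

2.45

m_p − m_s = −2.5 log₁₀(F_p/F_s) = −2.5 log₁₀(0.105) = −2.5 × (-0.979) = 2.447.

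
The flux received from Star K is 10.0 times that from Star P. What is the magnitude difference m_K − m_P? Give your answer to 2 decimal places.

m_K − m_P = −2.5 log₁₀(F_K/F_P) = −2.5 log₁₀(10.0) = −2.5 × (1.000) = -2.500.

-2.50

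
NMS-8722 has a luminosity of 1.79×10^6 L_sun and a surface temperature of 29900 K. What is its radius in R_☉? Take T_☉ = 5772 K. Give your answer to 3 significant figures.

49.9 R_☉

R/R_☉ = √(L/L_☉) / (T/T_☉)² = √(1.79×10^6) / (5.180)²
       = 1338 / 26.83 = 49.86.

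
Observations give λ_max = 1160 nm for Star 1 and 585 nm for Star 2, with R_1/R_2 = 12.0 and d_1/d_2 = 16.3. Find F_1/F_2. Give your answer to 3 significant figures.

Wien's law: T_1/T_2 = λ_2/λ_1 = 585/1160 = 0.5043.
L_1/L_2 = (R_1/R_2)²(T_1/T_2)⁴ = (12.0)²(0.5043)⁴ = 9.314.
F_1/F_2 = (L_1/L_2)/(d_1/d_2)² = 9.314/(16.3)² = 0.03506.

0.0351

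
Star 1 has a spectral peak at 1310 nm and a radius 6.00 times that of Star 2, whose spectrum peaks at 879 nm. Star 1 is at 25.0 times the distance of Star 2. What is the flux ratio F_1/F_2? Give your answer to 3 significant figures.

0.0117

Wien's law: T_1/T_2 = λ_2/λ_1 = 879/1310 = 0.6710.
L_1/L_2 = (R_1/R_2)²(T_1/T_2)⁴ = (6.00)²(0.6710)⁴ = 7.297.
F_1/F_2 = (L_1/L_2)/(d_1/d_2)² = 7.297/(25.0)² = 0.01168.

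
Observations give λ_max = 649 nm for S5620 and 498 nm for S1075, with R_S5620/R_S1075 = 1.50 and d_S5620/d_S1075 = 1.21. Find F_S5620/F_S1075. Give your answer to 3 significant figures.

Wien's law: T_S5620/T_S1075 = λ_S1075/λ_S5620 = 498/649 = 0.7673.
L_S5620/L_S1075 = (R_S5620/R_S1075)²(T_S5620/T_S1075)⁴ = (1.50)²(0.7673)⁴ = 0.7800.
F_S5620/F_S1075 = (L_S5620/L_S1075)/(d_S5620/d_S1075)² = 0.7800/(1.21)² = 0.5328.

0.533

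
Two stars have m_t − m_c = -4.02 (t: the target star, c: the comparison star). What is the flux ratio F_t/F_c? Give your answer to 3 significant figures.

F_t/F_c = 10^(−(m_t − m_c)/2.5) = 10^(4.02/2.5) = 10^1.608 = 40.55.

40.6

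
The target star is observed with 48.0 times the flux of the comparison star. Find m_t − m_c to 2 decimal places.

-4.20

m_t − m_c = −2.5 log₁₀(F_t/F_c) = −2.5 log₁₀(48.0) = −2.5 × (1.681) = -4.203.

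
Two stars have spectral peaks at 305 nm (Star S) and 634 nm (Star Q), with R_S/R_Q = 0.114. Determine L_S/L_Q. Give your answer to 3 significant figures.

Wien's law gives T ∝ 1/λ_max, so T_S/T_Q = λ_Q/λ_S = 634/305 = 2.079.
Then L ∝ R²T⁴ gives L_S/L_Q = (0.114)² × (2.079)⁴ = 0.01300 × 18.67 = 0.2426.

0.243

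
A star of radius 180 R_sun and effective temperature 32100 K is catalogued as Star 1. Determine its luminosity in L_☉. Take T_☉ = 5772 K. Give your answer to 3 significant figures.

L/L_☉ = (R/R_☉)² (T/T_☉)⁴ = (180)² × (32100/5772)⁴
       = 3.240×10^4 × (5.561)⁴ = 3.240×10^4 × 956.6 = 3.099×10^7.

3.10×10^7 L_☉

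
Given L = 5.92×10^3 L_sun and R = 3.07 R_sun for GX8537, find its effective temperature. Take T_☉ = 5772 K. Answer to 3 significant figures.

T/T_☉ = (L/L_☉)^(1/4) / (R/R_☉)^(1/2)
T = 5772 × (5.92×10^3)^(1/4) / √(3.07) = 5772 × 8.772 / 1.752 = 2.890×10^4 K.

2.89×10^4 K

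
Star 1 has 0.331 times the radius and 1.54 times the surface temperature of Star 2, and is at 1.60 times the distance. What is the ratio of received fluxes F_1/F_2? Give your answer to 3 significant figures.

L_1/L_2 = (R_1/R_2)²(T_1/T_2)⁴ = (0.331)² × (1.54)⁴ = 0.6162.
F_1/F_2 = (L_1/L_2)/(d_1/d_2)² = 0.6162 / (1.60)² = 0.2407.

0.241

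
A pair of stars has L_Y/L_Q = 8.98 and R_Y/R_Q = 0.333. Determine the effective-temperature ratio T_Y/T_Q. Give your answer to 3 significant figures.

L ∝ R²T⁴ gives T ∝ (L/R²)^(1/4), so
T_Y/T_Q = (8.98 / 0.333²)^(1/4) = (80.98)^(1/4) = 3.000.

3.00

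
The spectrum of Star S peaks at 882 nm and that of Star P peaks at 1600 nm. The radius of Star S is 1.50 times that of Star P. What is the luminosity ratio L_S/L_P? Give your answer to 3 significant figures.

Wien's law gives T ∝ 1/λ_max, so T_S/T_P = λ_P/λ_S = 1600/882 = 1.814.
Then L ∝ R²T⁴ gives L_S/L_P = (1.50)² × (1.814)⁴ = 2.250 × 10.83 = 24.37.

24.4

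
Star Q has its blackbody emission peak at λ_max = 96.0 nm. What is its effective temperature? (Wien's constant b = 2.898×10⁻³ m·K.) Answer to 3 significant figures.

T = b/λ_max = 2.898×10⁻³ / (96.0×10⁻⁹) = 3.019×10^4 K.

3.02×10^4 K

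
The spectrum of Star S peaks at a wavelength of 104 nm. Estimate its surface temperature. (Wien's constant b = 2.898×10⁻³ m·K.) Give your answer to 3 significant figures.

T = b/λ_max = 2.898×10⁻³ / (104×10⁻⁹) = 2.787×10^4 K.

2.79×10^4 K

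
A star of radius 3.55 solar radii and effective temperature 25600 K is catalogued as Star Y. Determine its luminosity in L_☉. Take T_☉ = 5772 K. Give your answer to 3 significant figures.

L/L_☉ = (R/R_☉)² (T/T_☉)⁴ = (3.55)² × (25600/5772)⁴
       = 12.60 × (4.435)⁴ = 12.60 × 386.9 = 4877.

4.88×10^3 L_☉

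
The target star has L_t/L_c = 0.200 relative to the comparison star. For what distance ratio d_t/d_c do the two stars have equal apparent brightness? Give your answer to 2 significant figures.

0.45

Equal flux requires L_t/d_t² = L_c/d_c², so d_t/d_c = √(L_t/L_c)
= √(0.200) = 0.4472.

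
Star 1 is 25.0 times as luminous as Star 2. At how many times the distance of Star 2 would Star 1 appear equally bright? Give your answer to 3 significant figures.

Equal flux requires L_1/d_1² = L_2/d_2², so d_1/d_2 = √(L_1/L_2)
= √(25.0) = 5.000.

5.00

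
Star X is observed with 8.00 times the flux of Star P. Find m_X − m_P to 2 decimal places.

m_X − m_P = −2.5 log₁₀(F_X/F_P) = −2.5 log₁₀(8.00) = −2.5 × (0.903) = -2.258.

-2.26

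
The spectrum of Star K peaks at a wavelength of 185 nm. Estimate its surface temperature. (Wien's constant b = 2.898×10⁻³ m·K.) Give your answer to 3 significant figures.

T = b/λ_max = 2.898×10⁻³ / (185×10⁻⁹) = 1.566×10^4 K.

1.57×10^4 K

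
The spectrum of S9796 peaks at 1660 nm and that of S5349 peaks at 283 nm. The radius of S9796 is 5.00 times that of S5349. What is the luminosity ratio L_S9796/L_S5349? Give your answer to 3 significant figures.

Wien's law gives T ∝ 1/λ_max, so T_S9796/T_S5349 = λ_S5349/λ_S9796 = 283/1660 = 0.1705.
Then L ∝ R²T⁴ gives L_S9796/L_S5349 = (5.00)² × (0.1705)⁴ = 25.00 × 8.447×10^-4 = 0.02112.

0.0211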